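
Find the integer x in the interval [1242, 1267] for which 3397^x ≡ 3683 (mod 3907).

1265

Compute 3397^1242 mod 3907 = 2519, then multiply by 3397 repeatedly:
  3397^1242=2519  3397^1243=713  3397^1244=3628  3397^1245=1638  3397^1246=718
  3397^1247=1078  3397^1248=1107  3397^1249=1945  3397^1250=428  3397^1251=512
  3397^1252=649  3397^1253=1105  3397^1254=2965  3397^1255=3766  3397^1256=1584
  3397^1257=909  3397^1258=1343  3397^1259=2702  3397^1260=1151  3397^1261=2947
  3397^1262=1225  3397^1263=370  3397^1264=2743  3397^1265=3683
Found 3683 at exponent 1265.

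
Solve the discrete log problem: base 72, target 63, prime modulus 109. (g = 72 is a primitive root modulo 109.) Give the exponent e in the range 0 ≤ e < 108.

Baby-step giant-step with m = ceil(sqrt(108)) = 11.
Baby table (72^j mod 109 for j=0..10):
  0:1  1:72  2:61  3:32  4:15  5:99  6:43  7:44
  8:7  9:68  10:100
Giant step factor: 72^(-11) ≡ 91 (mod 109).
Scan 63·91^i mod 109 for i = 0, 1, …:
  i=0: 63   i=1: 65   i=2: 29   i=3: 23
  i=4: 22   i=5: 40   i=6: 43
Match at i=6, j=6: e = 6·11 + 6 = 72.

72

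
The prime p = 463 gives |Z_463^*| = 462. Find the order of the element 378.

The order of 378 must divide p − 1 = 462 = 2 · 3 · 7 · 11.
Divisors: 1, 2, 3, 6, 7, 11, 14, 21, 22, 33, 42, 66, 77, 154, 231, 462.
Check each in increasing order: 378^1 ≡ 378;  378^2 ≡ 280;  378^3 ≡ 276;  378^6 ≡ 244;  378^7 ≡ 95;  378^11 ≡ 182;  378^14 ≡ 228;  378^21 ≡ 362;  378^22 ≡ 251;  378^33 ≡ 308;  378^42 ≡ 15;  378^66 ≡ 412;  378^77 ≡ 441;  378^154 ≡ 21;  378^231 ≡ 1.
Smallest exponent giving 1 is 231.

231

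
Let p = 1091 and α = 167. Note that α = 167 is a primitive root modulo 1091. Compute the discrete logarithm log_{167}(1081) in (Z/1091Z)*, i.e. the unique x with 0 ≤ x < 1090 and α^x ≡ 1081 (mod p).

142

Baby-step giant-step with m = ceil(sqrt(1090)) = 34.
Baby table (167^j mod 1091 for j=0..33):
  0:1  1:167  2:614  3:1075  4:601  5:1086  6:256  7:203
  8:80  9:268  10:25  11:902  12:76  13:691  14:842  15:966
  16:945  17:711  18:909  19:154  20:625  21:730  22:809  23:910
  24:321  25:148  26:714  27:319  28:905  29:577  30:351  31:794
  32:587  33:930
Giant step factor: 167^(-34) ≡ 284 (mod 1091).
Scan 1081·284^i mod 1091 for i = 0, 1, …:
  i=0: 1081   i=1: 433   i=2: 780   i=3: 47
  i=4: 256
Match at i=4, j=6: x = 4·34 + 6 = 142.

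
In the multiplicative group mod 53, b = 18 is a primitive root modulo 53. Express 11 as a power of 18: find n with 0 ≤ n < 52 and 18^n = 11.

18

Successive powers of 18 modulo 53:
  18^0=1  18^1=18  18^2=6  18^3=2  18^4=36  18^5=12
  18^6=4  18^7=19  18^8=24  18^9=8  18^10=38  18^11=48
  18^12=16  18^13=23  18^14=43  18^15=32  18^16=46  18^17=33
  18^18=11
So 18^18 ≡ 11 (mod 53), giving n = 18.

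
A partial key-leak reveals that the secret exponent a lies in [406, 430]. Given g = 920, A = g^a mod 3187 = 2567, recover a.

Compute 920^406 mod 3187 = 1253, then multiply by 920 repeatedly:
  920^406=1253  920^407=2253  920^408=1210  920^409=937  920^410=1550
  920^411=1411  920^412=1011  920^413=2703  920^414=900  920^415=2567
Found 2567 at exponent 415.

415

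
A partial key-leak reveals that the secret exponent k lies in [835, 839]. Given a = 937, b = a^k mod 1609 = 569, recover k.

Compute 937^835 mod 1609 = 1419, then multiply by 937 repeatedly:
  937^835=1419  937^836=569
Found 569 at exponent 836.

836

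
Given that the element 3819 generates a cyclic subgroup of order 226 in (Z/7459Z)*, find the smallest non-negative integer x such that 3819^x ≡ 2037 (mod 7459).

Baby-step giant-step with m = ceil(sqrt(226)) = 16.
Baby table (3819^j mod 7459 for j=0..15):
  0:1  1:3819  2:2416  3:7380  4:4118  5:3070  6:6241  7:2874
  8:3617  9:6714  10:4183  11:5158  12:6642  13:5198  14:2763  15:4871
Giant step factor: 3819^(-16) ≡ 6482 (mod 7459).
Scan 2037·6482^i mod 7459 for i = 0, 1, …:
  i=0: 2037   i=1: 1404   i=2: 748   i=3: 186
  i=4: 4753   i=5: 3276   i=6: 6718   i=7: 434
  i=8: 1145   i=9: 185   i=10: 5730   i=11: 3499
  i=12: 5158
Match at i=12, j=11: x = 12·16 + 11 = 203.

203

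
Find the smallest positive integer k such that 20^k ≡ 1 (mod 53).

52

The order of 20 must divide p − 1 = 52 = 2^2 · 13.
Divisors: 1, 2, 4, 13, 26, 52.
Check each in increasing order: 20^1 ≡ 20;  20^2 ≡ 29;  20^4 ≡ 46;  20^13 ≡ 30;  20^26 ≡ 52;  20^52 ≡ 1.
Smallest exponent giving 1 is 52.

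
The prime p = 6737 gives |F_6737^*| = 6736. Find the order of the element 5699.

The order of 5699 must divide p − 1 = 6736 = 2^4 · 421.
Divisors: 1, 2, 4, 8, 16, 421, 842, 1684, 3368, 6736.
Check each in increasing order: 5699^1 ≡ 5699;  5699^2 ≡ 6261;  5699^4 ≡ 4255;  5699^8 ≡ 2706;  5699^16 ≡ 6054;  5699^421 ≡ 5257;  5699^842 ≡ 875;  5699^1684 ≡ 4344;  5699^3368 ≡ 6736;  5699^6736 ≡ 1.
Smallest exponent giving 1 is 6736.

6736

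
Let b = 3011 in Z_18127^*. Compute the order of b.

2014

The order of 3011 must divide p − 1 = 18126 = 2 · 3^2 · 19 · 53.
Divisors: 1, 2, 3, 6, 9, 18, 19, 38, 53, 57, 106, 114, 159, 171, 318, 342, 477, 954, 1007, 2014, 3021, 6042, 9063, 18126.
Check each in increasing order: 3011^1 ≡ 3011;  3011^2 ≡ 2621;  3011^3 ≡ 6586;  3011^6 ≡ 15612;  3011^9 ≡ 4288;  3011^18 ≡ 6166;  3011^19 ≡ 3778;  3011^38 ≡ 7335;  3011^53 ≡ 14194;  3011^57 ≡ 13574;  3011^106 ≡ 6158;  3011^114 ≡ 10648;  3011^159 ≡ 16385;  3011^171 ≡ 9381;  3011^318 ≡ 7355;  3011^342 ≡ 14703;  3011^477 ≡ 3379;  3011^954 ≡ 15758;  3011^1007 ≡ 18126;  3011^2014 ≡ 1.
Smallest exponent giving 1 is 2014.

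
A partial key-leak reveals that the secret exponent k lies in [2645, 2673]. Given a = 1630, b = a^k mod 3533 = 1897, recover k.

2667

Compute 1630^2645 mod 3533 = 2065, then multiply by 1630 repeatedly:
  1630^2645=2065  1630^2646=2534  1630^2647=343  1630^2648=876  1630^2649=548
  1630^2650=2924  1630^2651=103  1630^2652=1839  1630^2653=1586  1630^2654=2557
  1630^2655=2503  1630^2656=2808  1630^2657=1805  1630^2658=2694  1630^2659=3234
  1630^2660=184  1630^2661=3148  1630^2662=1324  1630^2663=2990  1630^2664=1693
  1630^2665=317  1630^2666=892  1630^2667=1897
Found 1897 at exponent 2667.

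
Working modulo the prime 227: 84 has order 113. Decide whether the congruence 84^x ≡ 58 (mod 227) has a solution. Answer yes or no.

no

58 ∈ ⟨84⟩ iff 58^113 ≡ 1 (mod 227), since |⟨84⟩| = 113.
58^113 mod 227 = 226.
Since 226 ≠ 1, 58 does not lie in the subgroup.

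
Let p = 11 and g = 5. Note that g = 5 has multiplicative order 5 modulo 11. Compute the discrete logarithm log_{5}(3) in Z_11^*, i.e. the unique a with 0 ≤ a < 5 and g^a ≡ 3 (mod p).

2

Successive powers of 5 modulo 11:
  5^0=1  5^1=5  5^2=3
So 5^2 ≡ 3 (mod 11), giving a = 2.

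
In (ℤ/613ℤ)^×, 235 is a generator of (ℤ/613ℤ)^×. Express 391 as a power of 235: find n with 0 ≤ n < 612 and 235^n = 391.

Baby-step giant-step with m = ceil(sqrt(612)) = 25.
Baby table (235^j mod 613 for j=0..24):
  0:1  1:235  2:55  3:52  4:573  5:408  6:252  7:372
  8:374  9:231  10:341  11:445  12:365  13:568  14:459  15:590
  16:112  17:574  18:30  19:307  20:424  21:334  22:26  23:593
  24:204
Giant step factor: 235^(-25) ≡ 433 (mod 613).
Scan 391·433^i mod 613 for i = 0, 1, …:
  i=0: 391   i=1: 115   i=2: 142   i=3: 186
  i=4: 235
Match at i=4, j=1: n = 4·25 + 1 = 101.

101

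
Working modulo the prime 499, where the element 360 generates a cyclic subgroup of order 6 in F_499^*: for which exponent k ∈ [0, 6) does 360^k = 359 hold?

Successive powers of 360 modulo 499:
  360^0=1  360^1=360  360^2=359
So 360^2 ≡ 359 (mod 499), giving k = 2.

2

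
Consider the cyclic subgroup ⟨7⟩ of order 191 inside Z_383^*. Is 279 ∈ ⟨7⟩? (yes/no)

yes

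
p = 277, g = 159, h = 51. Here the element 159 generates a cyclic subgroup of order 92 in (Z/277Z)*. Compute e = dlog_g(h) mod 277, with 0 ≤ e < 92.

Baby-step giant-step with m = ceil(sqrt(92)) = 10.
Baby table (159^j mod 277 for j=0..9):
  0:1  1:159  2:74  3:132  4:213  5:73  6:250  7:139
  8:218  9:37
Giant step factor: 159^(-10) ≡ 21 (mod 277).
Scan 51·21^i mod 277 for i = 0, 1, …:
  i=0: 51   i=1: 240   i=2: 54   i=3: 26
  i=4: 269   i=5: 109   i=6: 73
Match at i=6, j=5: e = 6·10 + 5 = 65.

65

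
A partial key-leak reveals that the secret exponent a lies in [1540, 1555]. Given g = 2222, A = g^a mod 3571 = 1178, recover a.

Compute 2222^1540 mod 3571 = 1508, then multiply by 2222 repeatedly:
  2222^1540=1508  2222^1541=1178
Found 1178 at exponent 1541.

1541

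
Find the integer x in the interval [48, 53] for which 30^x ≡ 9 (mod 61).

48

Compute 30^48 mod 61 = 9, then multiply by 30 repeatedly:
  30^48=9
Found 9 at exponent 48.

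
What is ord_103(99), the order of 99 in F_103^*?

102

The order of 99 must divide p − 1 = 102 = 2 · 3 · 17.
Divisors: 1, 2, 3, 6, 17, 34, 51, 102.
Check each in increasing order: 99^1 ≡ 99;  99^2 ≡ 16;  99^3 ≡ 39;  99^6 ≡ 79;  99^17 ≡ 57;  99^34 ≡ 56;  99^51 ≡ 102;  99^102 ≡ 1.
Smallest exponent giving 1 is 102.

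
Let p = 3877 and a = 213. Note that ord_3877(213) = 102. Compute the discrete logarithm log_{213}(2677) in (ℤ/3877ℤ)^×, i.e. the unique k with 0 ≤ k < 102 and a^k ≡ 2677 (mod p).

75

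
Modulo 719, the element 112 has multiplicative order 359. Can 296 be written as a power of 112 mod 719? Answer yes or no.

yes

296 ∈ ⟨112⟩ iff 296^359 ≡ 1 (mod 719), since |⟨112⟩| = 359.
296^359 mod 719 = 1.
Since 1 = 1, 296 lies in the subgroup.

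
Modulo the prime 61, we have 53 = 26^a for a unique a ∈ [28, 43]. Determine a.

33

Compute 26^28 mod 61 = 12, then multiply by 26 repeatedly:
  26^28=12  26^29=7  26^30=60  26^31=35  26^32=56
  26^33=53
Found 53 at exponent 33.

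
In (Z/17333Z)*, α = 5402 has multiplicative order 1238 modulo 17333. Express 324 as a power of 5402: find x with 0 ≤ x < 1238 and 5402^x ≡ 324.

375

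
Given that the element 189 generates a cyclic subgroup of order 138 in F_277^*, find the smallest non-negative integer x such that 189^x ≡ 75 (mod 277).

103

Baby-step giant-step with m = ceil(sqrt(138)) = 12.
Baby table (189^j mod 277 for j=0..11):
  0:1  1:189  2:265  3:225  4:144  5:70  6:211  7:268
  8:238  9:108  10:191  11:89
Giant step factor: 189^(-12) ≡ 164 (mod 277).
Scan 75·164^i mod 277 for i = 0, 1, …:
  i=0: 75   i=1: 112   i=2: 86   i=3: 254
  i=4: 106   i=5: 210   i=6: 92   i=7: 130
  i=8: 268
Match at i=8, j=7: x = 8·12 + 7 = 103.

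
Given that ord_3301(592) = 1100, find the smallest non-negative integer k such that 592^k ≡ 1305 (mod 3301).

1038

Baby-step giant-step with m = ceil(sqrt(1100)) = 34.
Baby table (592^j mod 3301 for j=0..33):
  0:1  1:592  2:558  3:236  4:1070  5:2949  6:2880  7:1644
  8:2754  9:2975  10:1767  11:2948  12:2288  13:1086  14:2518  15:1905
  16:2119  17:68  18:644  19:1633  20:2844  21:138  22:2472  23:1081
  24:2859  25:2416  26:939  27:1320  28:2404  29:437  30:1226  31:2873
  32:801  33:2149
Giant step factor: 592^(-34) ≡ 1270 (mod 3301).
Scan 1305·1270^i mod 3301 for i = 0, 1, …:
  i=0: 1305   i=1: 248   i=2: 1365   i=3: 525
  i=4: 3249   i=5: 3281   i=6: 1008   i=7: 2673
  i=8: 1282   i=9: 747     …   i=29: 354
  i=30: 644
Match at i=30, j=18: k = 30·34 + 18 = 1038.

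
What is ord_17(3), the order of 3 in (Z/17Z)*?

16

The order of 3 must divide p − 1 = 16 = 2^4.
Divisors: 1, 2, 4, 8, 16.
Check each in increasing order: 3^1 ≡ 3;  3^2 ≡ 9;  3^4 ≡ 13;  3^8 ≡ 16;  3^16 ≡ 1.
Smallest exponent giving 1 is 16.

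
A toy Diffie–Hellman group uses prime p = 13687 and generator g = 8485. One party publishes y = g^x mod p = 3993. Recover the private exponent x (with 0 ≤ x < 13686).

Baby-step giant-step with m = ceil(sqrt(13686)) = 117.
Baby table (8485^j mod 13687 for j=0..116):
  0:1  1:8485  2:1605  3:13547  4:2869  5:7979  6:5913  7:8950
  8:5274  9:7087  10:6204  11:738  12:6971  13:7408  14:6176  15:9524
  16:3092  17:11328  18:7966  19:5104  20:1772  21:7094  22:10851  23:11973
  24:5991  25:117  26:7281  27:9854  28:10994  29:7185  30:2827  31:7471
  32:6938  33:1143  34:7959  35:457  36:4224  37:8074  38:4455  39:10868
  40:5661  41:5902  42:11424  43:1306  44:8627  45:2019  46:8778  47:10363
  48:4767  49:2910  50:2  51:3283  52:3210  53:13407  54:5738  55:2271
  56:11826  57:4213  58:10548  59:487  60:12408  61:1476  62:255  63:1129
  64:12352  65:5361  66:6184  67:8969  68:2245  69:10208  70:3544  71:501
  72:8015  73:10259  74:11982  75:234  76:875  77:6021  78:8301  79:683
  80:5654  81:1255  82:189  83:2286  84:2231  85:914  86:8448  87:2461
  88:8910  89:8049  90:11322  91:11804  92:9161  93:2612  94:3567  95:4038
  96:3869  97:7039  98:9534  99:5820  100:4  101:6566  102:6420  103:13127
  104:11476  105:4542  106:9965  107:8426  108:7409  109:974  110:11129  111:2952
  112:510  113:2258  114:11017  115:10722  116:12368
Giant step factor: 8485^(-117) ≡ 12119 (mod 13687).
Scan 3993·12119^i mod 13687 for i = 0, 1, …:
  i=0: 3993   i=1: 7622   i=2: 11142   i=3: 7643
  i=4: 5588   i=5: 11383   i=6: 12991   i=7: 10055
  i=8: 1184   i=9: 4920     …   i=86: 47
  i=87: 8426
Match at i=87, j=107: x = 87·117 + 107 = 10286.

10286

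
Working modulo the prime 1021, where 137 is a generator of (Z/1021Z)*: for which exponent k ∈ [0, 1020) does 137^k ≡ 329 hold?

37

Baby-step giant-step with m = ceil(sqrt(1020)) = 32.
Baby table (137^j mod 1021 for j=0..31):
  0:1  1:137  2:391  3:475  4:752  5:924  6:1005  7:871
  8:891  9:568  10:220  11:531  12:256  13:358  14:38  15:101
  16:564  17:693  18:1009  19:398  20:413  21:426  22:165  23:143
  24:192  25:779  26:539  27:331  28:423  29:775  30:1012  31:809
Giant step factor: 137^(-32) ≡ 459 (mod 1021).
Scan 329·459^i mod 1021 for i = 0, 1, …:
  i=0: 329   i=1: 924
Match at i=1, j=5: k = 1·32 + 5 = 37.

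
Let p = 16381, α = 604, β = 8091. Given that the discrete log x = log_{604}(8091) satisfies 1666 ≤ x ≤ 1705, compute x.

Compute 604^1666 mod 16381 = 2187, then multiply by 604 repeatedly:
  604^1666=2187  604^1667=10468  604^1668=15987  604^1669=7739  604^1670=5771
  604^1671=12912  604^1672=1492  604^1673=213  604^1674=13985  604^1675=10725
  604^1676=7405  604^1677=607  604^1678=6246  604^1679=4954  604^1680=10874
  604^1681=15496  604^1682=6033  604^1683=7350  604^1684=149  604^1685=8091
Found 8091 at exponent 1685.

1685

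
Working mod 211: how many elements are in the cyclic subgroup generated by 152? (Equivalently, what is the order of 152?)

The order of 152 must divide p − 1 = 210 = 2 · 3 · 5 · 7.
Divisors: 1, 2, 3, 5, 6, 7, 10, 14, 15, 21, 30, 35, 42, 70, 105, 210.
Check each in increasing order: 152^1 ≡ 152;  152^2 ≡ 105;  152^3 ≡ 135;  152^5 ≡ 38;  152^6 ≡ 79;  152^7 ≡ 192;  152^10 ≡ 178;  152^14 ≡ 150;  152^15 ≡ 12;  152^21 ≡ 104;  152^30 ≡ 144;  152^35 ≡ 197;  152^42 ≡ 55;  152^70 ≡ 196;  152^105 ≡ 210;  152^210 ≡ 1.
Smallest exponent giving 1 is 210.

210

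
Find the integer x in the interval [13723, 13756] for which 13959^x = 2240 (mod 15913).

Compute 13959^13723 mod 15913 = 1217, then multiply by 13959 repeatedly:
  13959^13723=1217  13959^13724=8932  13959^13725=3433  13959^13726=7204  13959^13727=6389
  13959^13728=7599  13959^13729=14296  13959^13730=8844  13959^13731=342  13959^13732=78
  13959^13733=6718  13959^13734=1253  13959^13735=2240
Found 2240 at exponent 13735.

13735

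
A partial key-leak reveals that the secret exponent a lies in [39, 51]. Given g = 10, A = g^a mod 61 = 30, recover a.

43

Compute 10^39 mod 61 = 23, then multiply by 10 repeatedly:
  10^39=23  10^40=47  10^41=43  10^42=3  10^43=30
Found 30 at exponent 43.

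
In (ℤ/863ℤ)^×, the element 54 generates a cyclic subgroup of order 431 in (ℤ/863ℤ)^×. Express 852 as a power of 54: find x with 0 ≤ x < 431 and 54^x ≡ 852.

406

Baby-step giant-step with m = ceil(sqrt(431)) = 21.
Baby table (54^j mod 863 for j=0..20):
  0:1  1:54  2:327  3:398  4:780  5:696  6:475  7:623
  8:848  9:53  10:273  11:71  12:382  13:779  14:642  15:148
  16:225  17:68  18:220  19:661  20:311
Giant step factor: 54^(-21) ≡ 50 (mod 863).
Scan 852·50^i mod 863 for i = 0, 1, …:
  i=0: 852   i=1: 313   i=2: 116   i=3: 622
  i=4: 32   i=5: 737   i=6: 604   i=7: 858
  i=8: 613   i=9: 445     …   i=18: 513
  i=19: 623
Match at i=19, j=7: x = 19·21 + 7 = 406.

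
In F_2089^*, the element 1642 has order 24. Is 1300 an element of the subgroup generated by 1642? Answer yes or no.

yes

⟨1642⟩ has order 24; its elements mod 2089 are {1, 54, 84, 358, 447, 531, 572, 735, 789, 826, 827, 930, 1159, 1262, 1263, 1300, 1354, 1517, 1558, 1642, 1731, 2005, 2035, 2088}.
1300 is in this set.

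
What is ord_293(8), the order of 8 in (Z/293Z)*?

The order of 8 must divide p − 1 = 292 = 2^2 · 73.
Divisors: 1, 2, 4, 73, 146, 292.
Check each in increasing order: 8^1 ≡ 8;  8^2 ≡ 64;  8^4 ≡ 287;  8^73 ≡ 155;  8^146 ≡ 292;  8^292 ≡ 1.
Smallest exponent giving 1 is 292.

292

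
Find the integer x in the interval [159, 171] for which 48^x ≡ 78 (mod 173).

Compute 48^159 mod 173 = 170, then multiply by 48 repeatedly:
  48^159=170  48^160=29  48^161=8  48^162=38  48^163=94
  48^164=14  48^165=153  48^166=78
Found 78 at exponent 166.

166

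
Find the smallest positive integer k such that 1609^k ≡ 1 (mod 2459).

2458

The order of 1609 must divide p − 1 = 2458 = 2 · 1229.
Divisors: 1, 2, 1229, 2458.
Check each in increasing order: 1609^1 ≡ 1609;  1609^2 ≡ 2013;  1609^1229 ≡ 2458;  1609^2458 ≡ 1.
Smallest exponent giving 1 is 2458.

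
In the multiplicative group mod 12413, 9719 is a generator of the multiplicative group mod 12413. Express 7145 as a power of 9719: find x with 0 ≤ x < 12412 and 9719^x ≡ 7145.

9

Baby-step giant-step with m = ceil(sqrt(12412)) = 112.
Baby table (9719^j mod 12413 for j=0..111):
  0:1  1:9719  2:8444  3:4893  4:864  5:6028  6:9185  7:7132
  8:1716  9:7145  10:3933  11:5200  12:5477  13:4019  14:9363  15:11707
  16:2775  17:9189  18:8769  19:10666  20:1891  21:7389  22:4486  23:4978
  24:7721  25:3814  26:3048  27:6094  28:5163  29:5851  30:1916  31:2104
  32:4565  33:3173  34:4495  35:5558  36:9239  37:10612  38:10824  39:10694
  40:937  41:7974  42:4947  43:4344  44:2723  45:321  46:4136  47:4490
  48:6615  49:4258  50:10973  51:6504  52:5380  53:4664  54:9553  55:8780
  56:5858  57:7884  58:11560  59:1577  60:9221  61:9452  62:7788  63:9511
  64:10211  65:11187  66:986  67:98  68:9074  69:8254  70:7820  71:10194
  72:7333  73:6394  74:3808  75:6799  76:5082  77:631  78:667  79:2987
  80:9059  81:11425  82:5290  83:11277  84:6786  85:2865  86:2576  87:11536
  88:4168  89:5173  90:3737  91:11878  92:1382  93:792  94:1388  95:9454
  96:2400  97:1573  98:7584  99:502  100:629  101:6055  102:10925  103:11686
  104:9697  105:5647  106:5320  107:4935  108:11846  109:699  110:3670  111:6181
Giant step factor: 9719^(-112) ≡ 5995 (mod 12413).
Scan 7145·5995^i mod 12413 for i = 0, 1, …:
  i=0: 7145
Match at i=0, j=9: x = 0·112 + 9 = 9.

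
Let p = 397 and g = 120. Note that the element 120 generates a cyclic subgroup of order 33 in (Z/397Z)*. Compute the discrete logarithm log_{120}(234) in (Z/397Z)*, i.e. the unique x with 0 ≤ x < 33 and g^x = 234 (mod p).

29

Successive powers of 120 modulo 397:
  120^0=1  120^1=120  120^2=108  120^3=256  120^4=151  120^5=255
  120^6=31  120^7=147  120^8=172  120^9=393  120^10=314  120^11=362
  120^12=167  120^13=190  120^14=171  120^15=273  120^16=206  120^17=106
  120^18=16  120^19=332  120^20=140  120^21=126  120^22=34  120^23=110
  120^24=99  120^25=367  120^26=370  120^27=333  120^28=260  120^29=234
So 120^29 ≡ 234 (mod 397), giving x = 29.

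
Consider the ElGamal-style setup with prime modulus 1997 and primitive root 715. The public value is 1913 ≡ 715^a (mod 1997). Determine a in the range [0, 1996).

Baby-step giant-step with m = ceil(sqrt(1996)) = 45.
Baby table (715^j mod 1997 for j=0..44):
  0:1  1:715  2:1990  3:986  4:49  5:1086  6:1654  7:386
  8:404  9:1292  10:1166  11:941  12:1823  13:1401  14:1218  15:178
  16:1459  17:751  18:1769  19:734  20:1596  21:853  22:810  23:20
  24:321  25:1857  26:1747  27:980  28:1750  29:1128  30:1729  31:92
  32:1876  33:1353  34:847  35:514  36:62  37:396  38:1563  39:1222
  40:1041  41:1431  42:701  43:1965  44:1084
Giant step factor: 715^(-45) ≡ 526 (mod 1997).
Scan 1913·526^i mod 1997 for i = 0, 1, …:
  i=0: 1913   i=1: 1747
Match at i=1, j=26: a = 1·45 + 26 = 71.

71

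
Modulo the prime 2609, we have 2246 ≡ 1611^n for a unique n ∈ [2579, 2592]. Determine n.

Compute 1611^2579 mod 2609 = 2246, then multiply by 1611 repeatedly:
  1611^2579=2246
Found 2246 at exponent 2579.

2579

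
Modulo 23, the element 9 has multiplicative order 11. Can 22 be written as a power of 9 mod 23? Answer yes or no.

⟨9⟩ has order 11; its elements mod 23 are {1, 2, 3, 4, 6, 8, 9, 12, 13, 16, 18}.
22 is not in this set.

no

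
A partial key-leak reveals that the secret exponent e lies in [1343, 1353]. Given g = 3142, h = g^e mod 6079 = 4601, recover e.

1352

Compute 3142^1343 mod 6079 = 2084, then multiply by 3142 repeatedly:
  3142^1343=2084  3142^1344=845  3142^1345=4546  3142^1346=3961  3142^1347=1749
  3142^1348=6021  3142^1349=134  3142^1350=1577  3142^1351=549  3142^1352=4601
Found 4601 at exponent 1352.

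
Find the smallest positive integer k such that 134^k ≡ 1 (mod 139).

The order of 134 must divide p − 1 = 138 = 2 · 3 · 23.
Divisors: 1, 2, 3, 6, 23, 46, 69, 138.
Check each in increasing order: 134^1 ≡ 134;  134^2 ≡ 25;  134^3 ≡ 14;  134^6 ≡ 57;  134^23 ≡ 43;  134^46 ≡ 42;  134^69 ≡ 138;  134^138 ≡ 1.
Smallest exponent giving 1 is 138.

138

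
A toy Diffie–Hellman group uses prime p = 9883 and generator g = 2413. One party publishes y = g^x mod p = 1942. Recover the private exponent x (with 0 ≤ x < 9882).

Baby-step giant-step with m = ceil(sqrt(9882)) = 100.
Baby table (2413^j mod 9883 for j=0..99):
  0:1  1:2413  2:1482  3:8303  4:2298  5:711  6:5884  7:6104
  8:3282  9:3183  10:1488  11:3015  12:1307  13:1114  14:9789  15:487
  16:8937  17:275  18:1414  19:2347  20:352  21:9321  22:7748  23:7171
  24:8373  25:3197  26:5621  27:3997  28:8836  29:3637  30:9860  31:3799
  32:5446  33:6691  34:6444  35:3413  36:3030  37:7853  38:3578  39:5855
  40:5308  41:9719  42:9471  43:4027  44:2162  45:8565  46:1992  47:3558
  48:7010  49:5317  50:1787  51:3043  52:9573  53:3078  54:5081  55:5533
  56:9079  57:6899  58:4315  59:5296  60:529  61:1570  62:3221  63:4235
  64:33  65:565  66:9374  67:7158  68:6653  69:3697  70:6395  71:3772
  72:9476  73:6209  74:9572  75:665  76:3599  77:7113  78:6781  79:6188
  80:8314  81:9075  82:7130  83:8270  84:1733  85:1220  86:8609  87:9334
  88:9468  89:6671  90:7599  91:3422  92:4981  93:1425  94:9124  95:6771
  96:1824  97:3377  98:5109  99:3916
Giant step factor: 2413^(-100) ≡ 7949 (mod 9883).
Scan 1942·7949^i mod 9883 for i = 0, 1, …:
  i=0: 1942   i=1: 9595   i=2: 3544   i=3: 4706
  i=4: 839   i=5: 8069   i=6: 9694   i=7: 9738
  i=8: 3706   i=9: 7654     …   i=38: 6288
  i=39: 4981
Match at i=39, j=92: x = 39·100 + 92 = 3992.

3992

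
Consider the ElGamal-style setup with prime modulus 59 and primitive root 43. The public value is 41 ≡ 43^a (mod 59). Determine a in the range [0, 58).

18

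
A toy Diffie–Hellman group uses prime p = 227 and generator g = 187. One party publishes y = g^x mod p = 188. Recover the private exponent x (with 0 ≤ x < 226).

48

Baby-step giant-step with m = ceil(sqrt(226)) = 16.
Baby table (187^j mod 227 for j=0..15):
  0:1  1:187  2:11  3:14  4:121  5:154  6:196  7:105
  8:113  9:20  10:108  11:220  12:53  13:150  14:129  15:61
Giant step factor: 187^(-16) ≡ 4 (mod 227).
Scan 188·4^i mod 227 for i = 0, 1, …:
  i=0: 188   i=1: 71   i=2: 57   i=3: 1
Match at i=3, j=0: x = 3·16 + 0 = 48.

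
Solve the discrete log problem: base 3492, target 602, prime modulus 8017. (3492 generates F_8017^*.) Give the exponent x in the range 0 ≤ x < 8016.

2713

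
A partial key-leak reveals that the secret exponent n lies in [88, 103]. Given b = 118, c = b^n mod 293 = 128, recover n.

99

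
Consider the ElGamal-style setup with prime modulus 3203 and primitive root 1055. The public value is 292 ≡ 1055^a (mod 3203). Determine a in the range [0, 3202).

Baby-step giant-step with m = ceil(sqrt(3202)) = 57.
Baby table (1055^j mod 3203 for j=0..56):
  0:1  1:1055  2:1584  3:2357  4:1107  5:1993  6:1447  7:1957
  8:1903  9:2587  10:329  11:1171  12:2250  13:327  14:2264  15:2285
  16:2019  17:50  18:1502  19:2328  20:2542  21:899  22:357  23:1884
  24:1760  25:2263  26:1230  27:435  28:896  29:395  30:335  31:1095
  32:2145  33:1657  34:2500  35:1431  36:1092  37:2183  38:108  39:1835
  40:1313  41:1519  42:1045  43:643  44:2532  45:3161  46:532  47:735
  48:299  49:1551  50:2775  51:83  52:1084  53:149  54:248  55:2197
  56:2066
Giant step factor: 1055^(-57) ≡ 1114 (mod 3203).
Scan 292·1114^i mod 3203 for i = 0, 1, …:
  i=0: 292   i=1: 1785   i=2: 2630   i=3: 2278
  i=4: 916   i=5: 1870   i=6: 1230
Match at i=6, j=26: a = 6·57 + 26 = 368.

368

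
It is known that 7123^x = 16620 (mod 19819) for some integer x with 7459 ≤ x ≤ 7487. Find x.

7484

Compute 7123^7459 mod 19819 = 17317, then multiply by 7123 repeatedly:
  7123^7459=17317  7123^7460=15354  7123^7461=5300  7123^7462=16524  7123^7463=15230
  7123^7464=13903  7123^7465=15345  7123^7466=650  7123^7467=12123  7123^7468=746
  7123^7469=2266  7123^7470=8052  7123^7471=18029  7123^7472=13266  7123^7473=16545
  7123^7474=6261  7123^7475=4353  7123^7476=9503  7123^7477=7984  7123^7478=9321
  7123^7479=19652  7123^7480=19418  7123^7481=17432  7123^7482=2101  7123^7483=2078
  7123^7484=16620
Found 16620 at exponent 7484.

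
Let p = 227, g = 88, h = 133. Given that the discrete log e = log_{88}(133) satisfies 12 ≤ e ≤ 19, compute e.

Compute 88^12 mod 227 = 102, then multiply by 88 repeatedly:
  88^12=102  88^13=123  88^14=155  88^15=20  88^16=171
  88^17=66  88^18=133
Found 133 at exponent 18.

18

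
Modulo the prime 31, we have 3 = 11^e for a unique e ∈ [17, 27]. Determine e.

Compute 11^17 mod 31 = 3, then multiply by 11 repeatedly:
  11^17=3
Found 3 at exponent 17.

17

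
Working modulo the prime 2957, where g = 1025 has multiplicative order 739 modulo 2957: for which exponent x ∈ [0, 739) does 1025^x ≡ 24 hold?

Baby-step giant-step with m = ceil(sqrt(739)) = 28.
Baby table (1025^j mod 2957 for j=0..27):
  0:1  1:1025  2:890  3:1494  4:2581  5:1967  6:2458  7:86
  8:2397  9:2615  10:1333  11:191  12:613  13:1441  14:1482  15:2109
  16:158  17:2272  18:1641  19:2449  20:2689  21:301  22:997  23:1760
  24:230  25:2147  26:667  27:608
Giant step factor: 1025^(-28) ≡ 2595 (mod 2957).
Scan 24·2595^i mod 2957 for i = 0, 1, …:
  i=0: 24   i=1: 183   i=2: 1765   i=3: 2739
  i=4: 2034   i=5: 2942   i=6: 2473   i=7: 745
  i=8: 2354   i=9: 2425     …   i=21: 2128
  i=22: 1441
Match at i=22, j=13: x = 22·28 + 13 = 629.

629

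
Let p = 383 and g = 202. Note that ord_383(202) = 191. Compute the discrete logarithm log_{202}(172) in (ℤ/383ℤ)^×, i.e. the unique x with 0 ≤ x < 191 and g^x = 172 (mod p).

Baby-step giant-step with m = ceil(sqrt(191)) = 14.
Baby table (202^j mod 383 for j=0..13):
  0:1  1:202  2:206  3:248  4:306  5:149  6:224  7:54
  8:184  9:17  10:370  11:55  12:3  13:223
Giant step factor: 202^(-14) ≡ 339 (mod 383).
Scan 172·339^i mod 383 for i = 0, 1, …:
  i=0: 172   i=1: 92   i=2: 165   i=3: 17
Match at i=3, j=9: x = 3·14 + 9 = 51.

51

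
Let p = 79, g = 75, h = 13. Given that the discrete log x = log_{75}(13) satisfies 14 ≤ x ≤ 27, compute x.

14

Compute 75^14 mod 79 = 13, then multiply by 75 repeatedly:
  75^14=13
Found 13 at exponent 14.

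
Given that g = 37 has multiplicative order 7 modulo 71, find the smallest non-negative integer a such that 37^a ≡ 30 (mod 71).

3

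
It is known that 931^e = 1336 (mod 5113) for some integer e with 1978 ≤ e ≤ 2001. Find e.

1997

Compute 931^1978 mod 5113 = 1041, then multiply by 931 repeatedly:
  931^1978=1041  931^1979=2814  931^1980=1978  931^1981=838  931^1982=3002
  931^1983=3164  931^1984=596  931^1985=2672  931^1986=2714  931^1987=912
  931^1988=314  931^1989=893  931^1990=3077  931^1991=1407  931^1992=989
  931^1993=419  931^1994=1501  931^1995=1582  931^1996=298  931^1997=1336
Found 1336 at exponent 1997.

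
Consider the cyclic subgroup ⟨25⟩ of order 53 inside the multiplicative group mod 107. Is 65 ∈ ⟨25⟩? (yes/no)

no

65 ∈ ⟨25⟩ iff 65^53 ≡ 1 (mod 107), since |⟨25⟩| = 53.
65^53 mod 107 = 106.
Since 106 ≠ 1, 65 does not lie in the subgroup.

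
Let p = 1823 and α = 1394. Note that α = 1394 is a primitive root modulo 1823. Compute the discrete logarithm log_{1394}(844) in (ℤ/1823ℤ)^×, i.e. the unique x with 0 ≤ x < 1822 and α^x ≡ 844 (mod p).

448

Baby-step giant-step with m = ceil(sqrt(1822)) = 43.
Baby table (1394^j mod 1823 for j=0..42):
  0:1  1:1394  2:1741  3:541  4:1255  5:1213  6:1001  7:799
  8:1776  9:110  10:208  11:95  12:1174  13:1325  14:351  15:730
  16:386  17:299  18:1162  19:1004  20:1335  21:1530  22:1733  23:327
  24:88  25:531  26:76  27:210  28:1060  29:1010  30:584  31:1038
  32:1333  33:565  34:74  35:1068  36:1224  37:1751  38:1720  39:435
  40:1154  41:790  42:168
Giant step factor: 1394^(-43) ≡ 1378 (mod 1823).
Scan 844·1378^i mod 1823 for i = 0, 1, …:
  i=0: 844   i=1: 1781   i=2: 460   i=3: 1299
  i=4: 1659   i=5: 60   i=6: 645   i=7: 1009
  i=8: 1276   i=9: 956   i=10: 1162
Match at i=10, j=18: x = 10·43 + 18 = 448.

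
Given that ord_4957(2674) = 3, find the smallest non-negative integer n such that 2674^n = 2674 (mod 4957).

1

Successive powers of 2674 modulo 4957:
  2674^0=1  2674^1=2674
So 2674^1 ≡ 2674 (mod 4957), giving n = 1.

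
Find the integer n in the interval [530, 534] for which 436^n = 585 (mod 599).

Compute 436^530 mod 599 = 585, then multiply by 436 repeatedly:
  436^530=585
Found 585 at exponent 530.

530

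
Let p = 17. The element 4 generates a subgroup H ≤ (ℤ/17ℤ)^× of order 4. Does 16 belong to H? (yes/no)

yes

⟨4⟩ has order 4; its elements mod 17 are {1, 4, 13, 16}.
16 is in this set.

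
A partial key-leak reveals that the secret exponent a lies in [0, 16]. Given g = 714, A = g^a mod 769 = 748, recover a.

Compute 714^0 mod 769 = 1, then multiply by 714 repeatedly:
  714^0=1  714^1=714  714^2=718  714^3=498  714^4=294
  714^5=748
Found 748 at exponent 5.

5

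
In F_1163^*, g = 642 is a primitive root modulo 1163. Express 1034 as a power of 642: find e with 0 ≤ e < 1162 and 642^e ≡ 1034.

745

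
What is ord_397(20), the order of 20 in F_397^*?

396

The order of 20 must divide p − 1 = 396 = 2^2 · 3^2 · 11.
Divisors: 1, 2, 3, 4, 6, 9, 11, 12, 18, 22, 33, 36, 44, 66, 99, 132, 198, 396.
Check each in increasing order: 20^1 ≡ 20;  20^2 ≡ 3;  20^3 ≡ 60;  20^4 ≡ 9;  20^6 ≡ 27;  20^9 ≡ 32;  20^11 ≡ 96;  20^12 ≡ 332;  20^18 ≡ 230;  20^22 ≡ 85;  20^33 ≡ 220;  20^36 ≡ 99;  20^44 ≡ 79;  20^66 ≡ 363;  20^99 ≡ 63;  20^132 ≡ 362;  20^198 ≡ 396;  20^396 ≡ 1.
Smallest exponent giving 1 is 396.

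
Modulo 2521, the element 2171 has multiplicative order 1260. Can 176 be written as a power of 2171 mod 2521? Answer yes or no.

no

176 ∈ ⟨2171⟩ iff 176^1260 ≡ 1 (mod 2521), since |⟨2171⟩| = 1260.
176^1260 mod 2521 = 2520.
Since 2520 ≠ 1, 176 does not lie in the subgroup.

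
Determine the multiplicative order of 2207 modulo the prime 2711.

The order of 2207 must divide p − 1 = 2710 = 2 · 5 · 271.
Divisors: 1, 2, 5, 10, 271, 542, 1355, 2710.
Check each in increasing order: 2207^1 ≡ 2207;  2207^2 ≡ 1893;  2207^5 ≡ 1771;  2207^10 ≡ 2525;  2207^271 ≡ 410;  2207^542 ≡ 18;  2207^1355 ≡ 1.
Smallest exponent giving 1 is 1355.

1355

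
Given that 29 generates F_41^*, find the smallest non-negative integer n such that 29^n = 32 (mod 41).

30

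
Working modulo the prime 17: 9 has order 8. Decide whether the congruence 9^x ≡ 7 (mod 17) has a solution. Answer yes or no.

no

7 ∈ ⟨9⟩ iff 7^8 ≡ 1 (mod 17), since |⟨9⟩| = 8.
7^8 mod 17 = 16.
Since 16 ≠ 1, 7 does not lie in the subgroup.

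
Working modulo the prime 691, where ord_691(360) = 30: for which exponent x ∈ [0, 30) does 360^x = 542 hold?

27

Successive powers of 360 modulo 691:
  360^0=1  360^1=360  360^2=383  360^3=371  360^4=197  360^5=438
  360^6=132  360^7=532  360^8=113  360^9=602  360^10=437  360^11=463
  360^12=149  360^13=433  360^14=405  360^15=690  360^16=331  360^17=308
  360^18=320  360^19=494  360^20=253  360^21=559  360^22=159  360^23=578
  360^24=89  360^25=254  360^26=228  360^27=542
So 360^27 ≡ 542 (mod 691), giving x = 27.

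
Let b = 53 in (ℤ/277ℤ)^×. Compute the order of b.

The order of 53 must divide p − 1 = 276 = 2^2 · 3 · 23.
Divisors: 1, 2, 3, 4, 6, 12, 23, 46, 69, 92, 138, 276.
Check each in increasing order: 53^1 ≡ 53;  53^2 ≡ 39;  53^3 ≡ 128;  53^4 ≡ 136;  53^6 ≡ 41;  53^12 ≡ 19;  53^23 ≡ 242;  53^46 ≡ 117;  53^69 ≡ 60;  53^92 ≡ 116;  53^138 ≡ 276;  53^276 ≡ 1.
Smallest exponent giving 1 is 276.

276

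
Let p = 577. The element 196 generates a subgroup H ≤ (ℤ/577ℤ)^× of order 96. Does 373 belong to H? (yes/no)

yes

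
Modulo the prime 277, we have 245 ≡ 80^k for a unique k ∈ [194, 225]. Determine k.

225

Compute 80^194 mod 277 = 25, then multiply by 80 repeatedly:
  80^194=25  80^195=61  80^196=171  80^197=107  80^198=250
  80^199=56  80^200=48  80^201=239  80^202=7  80^203=6
  80^204=203  80^205=174  80^206=70  80^207=60  80^208=91
  80^209=78  80^210=146  80^211=46  80^212=79  80^213=226
  80^214=75  80^215=183  80^216=236  80^217=44  80^218=196
  80^219=168  80^220=144  80^221=163  80^222=21  80^223=18
  80^224=55  80^225=245
Found 245 at exponent 225.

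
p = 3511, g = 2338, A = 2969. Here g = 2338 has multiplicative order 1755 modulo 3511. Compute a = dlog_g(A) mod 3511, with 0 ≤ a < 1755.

Baby-step giant-step with m = ceil(sqrt(1755)) = 42.
Baby table (2338^j mod 3511 for j=0..41):
  0:1  1:2338  2:3128  3:3362  4:2738  5:891  6:1135  7:2825
  8:659  9:2924  10:395  11:117  12:3199  13:832  14:122  15:845
  16:2428  17:2888  18:491  19:3372  20:1541  21:572  22:3156  23:2117
  24:2547  25:230  26:557  27:3196  28:840  29:1271  30:1292  31:1236
  32:215  33:597  34:1919  35:3075  36:2333  37:1971  38:1766  39:3483
  40:1245  41:191
Giant step factor: 2338^(-42) ≡ 1960 (mod 3511).
Scan 2969·1960^i mod 3511 for i = 0, 1, …:
  i=0: 2969   i=1: 1513   i=2: 2196   i=3: 3185
  i=4: 42   i=5: 1567   i=6: 2706   i=7: 2150
  i=8: 800   i=9: 2094     …   i=30: 578
  i=31: 2338
Match at i=31, j=1: a = 31·42 + 1 = 1303.

1303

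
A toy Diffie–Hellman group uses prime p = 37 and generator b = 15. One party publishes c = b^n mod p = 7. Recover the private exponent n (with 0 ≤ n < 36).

8

Successive powers of 15 modulo 37:
  15^0=1  15^1=15  15^2=3  15^3=8  15^4=9  15^5=24
  15^6=27  15^7=35  15^8=7
So 15^8 ≡ 7 (mod 37), giving n = 8.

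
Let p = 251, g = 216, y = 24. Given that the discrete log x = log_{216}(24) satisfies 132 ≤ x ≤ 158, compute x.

157

Compute 216^132 mod 251 = 15, then multiply by 216 repeatedly:
  216^132=15  216^133=228  216^134=52  216^135=188  216^136=197
  216^137=133  216^138=114  216^139=26  216^140=94  216^141=224
  216^142=192  216^143=57  216^144=13  216^145=47  216^146=112
  216^147=96  216^148=154  216^149=132  216^150=149  216^151=56
  216^152=48  216^153=77  216^154=66  216^155=200  216^156=28
  216^157=24
Found 24 at exponent 157.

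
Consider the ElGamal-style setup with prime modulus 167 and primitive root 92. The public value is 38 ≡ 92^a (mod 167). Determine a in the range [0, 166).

Baby-step giant-step with m = ceil(sqrt(166)) = 13.
Baby table (92^j mod 167 for j=0..12):
  0:1  1:92  2:114  3:134  4:137  5:79  6:87  7:155
  8:65  9:135  10:62  11:26  12:54
Giant step factor: 92^(-13) ≡ 163 (mod 167).
Scan 38·163^i mod 167 for i = 0, 1, …:
  i=0: 38   i=1: 15   i=2: 107   i=3: 73
  i=4: 42   i=5: 166   i=6: 4   i=7: 151
  i=8: 64   i=9: 78   i=10: 22   i=11: 79
Match at i=11, j=5: a = 11·13 + 5 = 148.

148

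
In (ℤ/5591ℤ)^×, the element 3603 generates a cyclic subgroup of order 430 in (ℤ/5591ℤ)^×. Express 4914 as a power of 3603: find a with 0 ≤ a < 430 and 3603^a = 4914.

46

Baby-step giant-step with m = ceil(sqrt(430)) = 21.
Baby table (3603^j mod 5591 for j=0..20):
  0:1  1:3603  2:4898  3:2298  4:5014  5:921  6:2900  7:4712
  8:3060  9:5319  10:4000  11:3993  12:1136  13:396  14:1083  15:5122
  16:4266  17:739  18:1301  19:2245  20:4149
Giant step factor: 3603^(-21) ≡ 3696 (mod 5591).
Scan 4914·3696^i mod 5591 for i = 0, 1, …:
  i=0: 4914   i=1: 2576   i=2: 5014
Match at i=2, j=4: a = 2·21 + 4 = 46.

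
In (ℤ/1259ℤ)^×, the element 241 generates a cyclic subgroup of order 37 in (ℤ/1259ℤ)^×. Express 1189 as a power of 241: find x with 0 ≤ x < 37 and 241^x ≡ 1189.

14

Successive powers of 241 modulo 1259:
  241^0=1  241^1=241  241^2=167  241^3=1218  241^4=191  241^5=707
  241^6=422  241^7=982  241^8=1229  241^9=324  241^10=26  241^11=1230
  241^12=565  241^13=193  241^14=1189
So 241^14 ≡ 1189 (mod 1259), giving x = 14.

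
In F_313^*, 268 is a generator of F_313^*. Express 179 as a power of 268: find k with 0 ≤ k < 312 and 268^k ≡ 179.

87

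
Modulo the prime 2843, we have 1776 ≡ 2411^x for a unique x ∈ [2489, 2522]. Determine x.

Compute 2411^2489 mod 2843 = 330, then multiply by 2411 repeatedly:
  2411^2489=330  2411^2490=2433  2411^2491=854  2411^2492=662  2411^2493=1159
  2411^2494=2523  2411^2495=1776
Found 1776 at exponent 2495.

2495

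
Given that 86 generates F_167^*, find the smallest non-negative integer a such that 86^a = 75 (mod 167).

138

Baby-step giant-step with m = ceil(sqrt(166)) = 13.
Baby table (86^j mod 167 for j=0..12):
  0:1  1:86  2:48  3:120  4:133  5:82  6:38  7:95
  8:154  9:51  10:44  11:110  12:108
Giant step factor: 86^(-13) ≡ 60 (mod 167).
Scan 75·60^i mod 167 for i = 0, 1, …:
  i=0: 75   i=1: 158   i=2: 128   i=3: 165
  i=4: 47   i=5: 148   i=6: 29   i=7: 70
  i=8: 25   i=9: 164   i=10: 154
Match at i=10, j=8: a = 10·13 + 8 = 138.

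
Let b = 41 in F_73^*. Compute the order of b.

The order of 41 must divide p − 1 = 72 = 2^3 · 3^2.
Divisors: 1, 2, 3, 4, 6, 8, 9, 12, 18, 24, 36, 72.
Check each in increasing order: 41^1 ≡ 41;  41^2 ≡ 2;  41^3 ≡ 9;  41^4 ≡ 4;  41^6 ≡ 8;  41^8 ≡ 16;  41^9 ≡ 72;  41^12 ≡ 64;  41^18 ≡ 1.
Smallest exponent giving 1 is 18.

18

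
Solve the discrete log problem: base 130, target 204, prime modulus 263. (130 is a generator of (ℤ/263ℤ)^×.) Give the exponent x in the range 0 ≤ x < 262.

142

Baby-step giant-step with m = ceil(sqrt(262)) = 17.
Baby table (130^j mod 263 for j=0..16):
  0:1  1:130  2:68  3:161  4:153  5:165  6:147  7:174
  8:2  9:260  10:136  11:59  12:43  13:67  14:31  15:85
  16:4
Giant step factor: 130^(-17) ≡ 219 (mod 263).
Scan 204·219^i mod 263 for i = 0, 1, …:
  i=0: 204   i=1: 229   i=2: 181   i=3: 189
  i=4: 100   i=5: 71   i=6: 32   i=7: 170
  i=8: 147
Match at i=8, j=6: x = 8·17 + 6 = 142.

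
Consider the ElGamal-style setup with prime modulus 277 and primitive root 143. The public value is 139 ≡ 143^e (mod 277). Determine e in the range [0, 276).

9

Baby-step giant-step with m = ceil(sqrt(276)) = 17.
Baby table (143^j mod 277 for j=0..16):
  0:1  1:143  2:228  3:195  4:185  5:140  6:76  7:65
  8:154  9:139  10:210  11:114  12:236  13:231  14:70  15:38
  16:171
Giant step factor: 143^(-17) ≡ 18 (mod 277).
Scan 139·18^i mod 277 for i = 0, 1, …:
  i=0: 139
Match at i=0, j=9: e = 0·17 + 9 = 9.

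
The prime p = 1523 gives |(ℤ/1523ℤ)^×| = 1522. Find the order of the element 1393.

761

The order of 1393 must divide p − 1 = 1522 = 2 · 761.
Divisors: 1, 2, 761, 1522.
Check each in increasing order: 1393^1 ≡ 1393;  1393^2 ≡ 147;  1393^761 ≡ 1.
Smallest exponent giving 1 is 761.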